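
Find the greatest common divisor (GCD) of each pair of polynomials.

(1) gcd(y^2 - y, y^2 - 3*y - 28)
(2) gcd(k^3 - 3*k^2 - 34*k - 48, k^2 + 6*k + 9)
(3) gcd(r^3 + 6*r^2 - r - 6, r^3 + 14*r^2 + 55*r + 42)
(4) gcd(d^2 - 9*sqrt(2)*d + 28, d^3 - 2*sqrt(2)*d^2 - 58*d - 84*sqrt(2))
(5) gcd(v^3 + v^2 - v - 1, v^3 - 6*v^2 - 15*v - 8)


(1) = 1
(2) = k + 3
(3) = r^2 + 7*r + 6
(4) = d - 7*sqrt(2)
(5) = gcd((v - 1)*(v + 1)^2, (v - 8)*(v + 1)^2) = v^2 + 2*v + 1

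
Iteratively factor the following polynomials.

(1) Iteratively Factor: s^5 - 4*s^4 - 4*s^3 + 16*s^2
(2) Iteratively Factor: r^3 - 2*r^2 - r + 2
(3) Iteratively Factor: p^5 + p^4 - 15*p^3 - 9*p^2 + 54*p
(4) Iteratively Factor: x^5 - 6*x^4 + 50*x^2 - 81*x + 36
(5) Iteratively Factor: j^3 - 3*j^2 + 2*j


(1) = (s)*(s^4 - 4*s^3 - 4*s^2 + 16*s) = s*(s - 2)*(s^3 - 2*s^2 - 8*s) = s*(s - 2)*(s + 2)*(s^2 - 4*s) = s*(s - 4)*(s - 2)*(s + 2)*(s)
(2) = (r - 1)*(r^2 - r - 2) = (r - 1)*(r + 1)*(r - 2)
(3) = (p - 3)*(p^4 + 4*p^3 - 3*p^2 - 18*p) = (p - 3)*(p + 3)*(p^3 + p^2 - 6*p) = (p - 3)*(p + 3)^2*(p^2 - 2*p) = (p - 3)*(p - 2)*(p + 3)^2*(p)
(4) = (x - 4)*(x^4 - 2*x^3 - 8*x^2 + 18*x - 9) = (x - 4)*(x - 1)*(x^3 - x^2 - 9*x + 9) = (x - 4)*(x - 1)^2*(x^2 - 9) = (x - 4)*(x - 1)^2*(x + 3)*(x - 3)
(5) = (j - 1)*(j^2 - 2*j) = j*(j - 1)*(j - 2)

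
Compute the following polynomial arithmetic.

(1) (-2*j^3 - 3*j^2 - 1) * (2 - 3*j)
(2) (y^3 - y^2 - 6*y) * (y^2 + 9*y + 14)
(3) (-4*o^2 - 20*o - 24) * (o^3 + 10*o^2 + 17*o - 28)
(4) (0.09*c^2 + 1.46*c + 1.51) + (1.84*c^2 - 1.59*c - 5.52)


(1) = 6*j^4 + 5*j^3 - 6*j^2 + 3*j - 2
(2) = y^5 + 8*y^4 - y^3 - 68*y^2 - 84*y
(3) = -4*o^5 - 60*o^4 - 292*o^3 - 468*o^2 + 152*o + 672
(4) = 1.93*c^2 - 0.13*c - 4.01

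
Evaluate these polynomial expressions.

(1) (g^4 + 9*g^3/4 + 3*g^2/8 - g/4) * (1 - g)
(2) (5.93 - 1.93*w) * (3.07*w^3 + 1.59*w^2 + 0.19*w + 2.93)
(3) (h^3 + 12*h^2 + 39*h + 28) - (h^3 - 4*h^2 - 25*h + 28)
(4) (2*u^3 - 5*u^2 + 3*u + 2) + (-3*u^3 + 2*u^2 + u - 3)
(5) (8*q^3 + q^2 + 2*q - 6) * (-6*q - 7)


(1) = -g^5 - 5*g^4/4 + 15*g^3/8 + 5*g^2/8 - g/4
(2) = -5.9251*w^4 + 15.1364*w^3 + 9.062*w^2 - 4.5282*w + 17.3749
(3) = 16*h^2 + 64*h
(4) = -u^3 - 3*u^2 + 4*u - 1
(5) = -48*q^4 - 62*q^3 - 19*q^2 + 22*q + 42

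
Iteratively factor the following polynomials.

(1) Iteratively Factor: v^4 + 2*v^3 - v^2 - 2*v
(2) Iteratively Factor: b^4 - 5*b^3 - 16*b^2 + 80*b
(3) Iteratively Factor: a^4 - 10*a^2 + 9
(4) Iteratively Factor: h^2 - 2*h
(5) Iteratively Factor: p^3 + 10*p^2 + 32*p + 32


(1) = (v - 1)*(v^3 + 3*v^2 + 2*v) = (v - 1)*(v + 2)*(v^2 + v) = (v - 1)*(v + 1)*(v + 2)*(v)
(2) = (b - 5)*(b^3 - 16*b) = b*(b - 5)*(b^2 - 16) = b*(b - 5)*(b + 4)*(b - 4)
(3) = (a + 3)*(a^3 - 3*a^2 - a + 3) = (a - 3)*(a + 3)*(a^2 - 1) = (a - 3)*(a - 1)*(a + 3)*(a + 1)
(4) = (h - 2)*(h)
(5) = (p + 4)*(p^2 + 6*p + 8) = (p + 4)^2*(p + 2)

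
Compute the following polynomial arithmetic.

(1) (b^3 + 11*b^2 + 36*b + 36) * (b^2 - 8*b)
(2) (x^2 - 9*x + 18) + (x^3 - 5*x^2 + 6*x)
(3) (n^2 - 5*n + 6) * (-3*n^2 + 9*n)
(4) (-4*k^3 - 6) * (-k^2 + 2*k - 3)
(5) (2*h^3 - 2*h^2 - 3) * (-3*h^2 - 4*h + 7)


(1) = b^5 + 3*b^4 - 52*b^3 - 252*b^2 - 288*b
(2) = x^3 - 4*x^2 - 3*x + 18
(3) = -3*n^4 + 24*n^3 - 63*n^2 + 54*n
(4) = 4*k^5 - 8*k^4 + 12*k^3 + 6*k^2 - 12*k + 18
(5) = -6*h^5 - 2*h^4 + 22*h^3 - 5*h^2 + 12*h - 21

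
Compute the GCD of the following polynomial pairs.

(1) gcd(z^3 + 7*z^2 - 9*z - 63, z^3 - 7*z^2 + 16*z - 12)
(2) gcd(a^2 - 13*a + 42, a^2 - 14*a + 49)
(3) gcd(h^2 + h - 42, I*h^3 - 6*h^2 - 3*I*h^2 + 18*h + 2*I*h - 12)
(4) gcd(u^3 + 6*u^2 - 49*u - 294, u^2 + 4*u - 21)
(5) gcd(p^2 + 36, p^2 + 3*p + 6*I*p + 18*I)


(1) = gcd((z - 3)*(z + 3)*(z + 7), (z - 3)*(z - 2)^2) = z - 3
(2) = a - 7
(3) = 1
(4) = gcd((u - 7)*(u + 6)*(u + 7), (u - 3)*(u + 7)) = u + 7
(5) = gcd((p - 6*I)*(p + 6*I), (p + 3)*(p + 6*I)) = p + 6*I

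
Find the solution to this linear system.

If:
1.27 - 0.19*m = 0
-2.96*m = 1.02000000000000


Then:
No Solution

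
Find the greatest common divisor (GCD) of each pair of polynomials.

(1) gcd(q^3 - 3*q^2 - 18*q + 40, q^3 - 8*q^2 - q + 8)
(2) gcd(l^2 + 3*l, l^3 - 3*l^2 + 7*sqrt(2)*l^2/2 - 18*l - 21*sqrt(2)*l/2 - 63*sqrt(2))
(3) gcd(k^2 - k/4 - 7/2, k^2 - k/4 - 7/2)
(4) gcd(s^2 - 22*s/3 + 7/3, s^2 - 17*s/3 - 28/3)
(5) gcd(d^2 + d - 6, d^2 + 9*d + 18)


(1) = gcd((q - 5)*(q - 2)*(q + 4), (q - 8)*(q - 1)*(q + 1)) = 1
(2) = l + 3
(3) = k^2 - k/4 - 7/2
(4) = s - 7
(5) = gcd((d - 2)*(d + 3), (d + 3)*(d + 6)) = d + 3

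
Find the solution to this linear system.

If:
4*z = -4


Then:
z = -1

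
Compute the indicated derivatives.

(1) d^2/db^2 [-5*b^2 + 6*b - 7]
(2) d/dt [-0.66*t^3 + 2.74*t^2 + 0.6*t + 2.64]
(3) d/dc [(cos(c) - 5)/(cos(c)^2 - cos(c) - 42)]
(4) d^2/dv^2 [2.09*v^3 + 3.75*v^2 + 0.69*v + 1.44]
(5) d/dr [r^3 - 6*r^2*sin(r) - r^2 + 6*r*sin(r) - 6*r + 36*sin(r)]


(1) = -10
(2) = -1.98*t^2 + 5.48*t + 0.6
(3) = (cos(c)^2 - 10*cos(c) + 47)*sin(c)/(sin(c)^2 + cos(c) + 41)^2
(4) = 12.54*v + 7.5
(5) = -6*r^2*cos(r) + 3*r^2 - 12*r*sin(r) + 6*r*cos(r) - 2*r + 6*sin(r) + 36*cos(r) - 6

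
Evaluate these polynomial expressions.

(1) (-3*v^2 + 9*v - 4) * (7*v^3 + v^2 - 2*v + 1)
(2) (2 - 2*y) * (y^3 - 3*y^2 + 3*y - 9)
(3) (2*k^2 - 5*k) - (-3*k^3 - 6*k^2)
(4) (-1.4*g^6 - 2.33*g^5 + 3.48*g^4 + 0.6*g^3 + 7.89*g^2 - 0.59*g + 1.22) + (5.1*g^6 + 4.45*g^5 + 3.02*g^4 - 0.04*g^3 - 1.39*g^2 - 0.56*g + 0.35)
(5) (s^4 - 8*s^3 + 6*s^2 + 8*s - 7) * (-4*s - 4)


(1) = -21*v^5 + 60*v^4 - 13*v^3 - 25*v^2 + 17*v - 4
(2) = -2*y^4 + 8*y^3 - 12*y^2 + 24*y - 18
(3) = 3*k^3 + 8*k^2 - 5*k
(4) = 3.7*g^6 + 2.12*g^5 + 6.5*g^4 + 0.56*g^3 + 6.5*g^2 - 1.15*g + 1.57
(5) = -4*s^5 + 28*s^4 + 8*s^3 - 56*s^2 - 4*s + 28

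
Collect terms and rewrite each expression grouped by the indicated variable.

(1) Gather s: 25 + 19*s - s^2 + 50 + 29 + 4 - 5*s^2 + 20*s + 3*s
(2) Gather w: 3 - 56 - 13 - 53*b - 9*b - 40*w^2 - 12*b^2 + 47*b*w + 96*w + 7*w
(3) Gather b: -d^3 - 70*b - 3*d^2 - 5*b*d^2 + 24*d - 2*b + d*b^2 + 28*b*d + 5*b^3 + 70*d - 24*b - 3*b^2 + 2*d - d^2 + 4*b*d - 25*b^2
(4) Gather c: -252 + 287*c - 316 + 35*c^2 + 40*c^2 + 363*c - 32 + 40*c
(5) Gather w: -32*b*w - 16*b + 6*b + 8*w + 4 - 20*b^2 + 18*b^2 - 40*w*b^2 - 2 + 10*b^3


(1) = -6*s^2 + 42*s + 108
(2) = -12*b^2 - 62*b - 40*w^2 + w*(47*b + 103) - 66
(3) = 5*b^3 + b^2*(d - 28) + b*(-5*d^2 + 32*d - 96) - d^3 - 4*d^2 + 96*d
(4) = 75*c^2 + 690*c - 600
(5) = 10*b^3 - 2*b^2 - 10*b + w*(-40*b^2 - 32*b + 8) + 2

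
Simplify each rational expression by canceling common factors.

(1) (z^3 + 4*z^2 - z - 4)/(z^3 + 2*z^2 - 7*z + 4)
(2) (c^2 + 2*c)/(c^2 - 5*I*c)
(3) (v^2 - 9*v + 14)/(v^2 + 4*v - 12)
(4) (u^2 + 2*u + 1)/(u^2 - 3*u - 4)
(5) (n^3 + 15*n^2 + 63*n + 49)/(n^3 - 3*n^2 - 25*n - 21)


(1) = (z + 1)/(z - 1)
(2) = (c + 2)/(c - 5*I)
(3) = (v - 7)/(v + 6)
(4) = (u + 1)/(u - 4)
(5) = (n^2 + 14*n + 49)/(n^2 - 4*n - 21)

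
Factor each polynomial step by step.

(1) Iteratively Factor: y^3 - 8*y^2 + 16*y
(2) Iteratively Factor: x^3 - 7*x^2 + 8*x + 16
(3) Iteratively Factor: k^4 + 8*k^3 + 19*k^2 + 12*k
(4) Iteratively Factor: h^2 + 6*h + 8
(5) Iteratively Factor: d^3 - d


(1) = (y)*(y^2 - 8*y + 16) = y*(y - 4)*(y - 4)
(2) = (x + 1)*(x^2 - 8*x + 16) = (x - 4)*(x + 1)*(x - 4)
(3) = (k + 1)*(k^3 + 7*k^2 + 12*k) = k*(k + 1)*(k^2 + 7*k + 12) = k*(k + 1)*(k + 4)*(k + 3)
(4) = (h + 4)*(h + 2)
(5) = (d + 1)*(d^2 - d) = d*(d + 1)*(d - 1)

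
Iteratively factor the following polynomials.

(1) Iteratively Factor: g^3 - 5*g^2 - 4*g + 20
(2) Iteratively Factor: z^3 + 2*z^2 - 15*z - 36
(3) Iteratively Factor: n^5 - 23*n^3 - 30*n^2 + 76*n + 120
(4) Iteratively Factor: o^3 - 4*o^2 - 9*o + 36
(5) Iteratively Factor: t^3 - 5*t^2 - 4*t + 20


(1) = (g - 5)*(g^2 - 4) = (g - 5)*(g - 2)*(g + 2)
(2) = (z - 4)*(z^2 + 6*z + 9) = (z - 4)*(z + 3)*(z + 3)
(3) = (n + 3)*(n^4 - 3*n^3 - 14*n^2 + 12*n + 40) = (n + 2)*(n + 3)*(n^3 - 5*n^2 - 4*n + 20) = (n - 2)*(n + 2)*(n + 3)*(n^2 - 3*n - 10) = (n - 5)*(n - 2)*(n + 2)*(n + 3)*(n + 2)
(4) = (o + 3)*(o^2 - 7*o + 12) = (o - 3)*(o + 3)*(o - 4)
(5) = (t - 2)*(t^2 - 3*t - 10) = (t - 2)*(t + 2)*(t - 5)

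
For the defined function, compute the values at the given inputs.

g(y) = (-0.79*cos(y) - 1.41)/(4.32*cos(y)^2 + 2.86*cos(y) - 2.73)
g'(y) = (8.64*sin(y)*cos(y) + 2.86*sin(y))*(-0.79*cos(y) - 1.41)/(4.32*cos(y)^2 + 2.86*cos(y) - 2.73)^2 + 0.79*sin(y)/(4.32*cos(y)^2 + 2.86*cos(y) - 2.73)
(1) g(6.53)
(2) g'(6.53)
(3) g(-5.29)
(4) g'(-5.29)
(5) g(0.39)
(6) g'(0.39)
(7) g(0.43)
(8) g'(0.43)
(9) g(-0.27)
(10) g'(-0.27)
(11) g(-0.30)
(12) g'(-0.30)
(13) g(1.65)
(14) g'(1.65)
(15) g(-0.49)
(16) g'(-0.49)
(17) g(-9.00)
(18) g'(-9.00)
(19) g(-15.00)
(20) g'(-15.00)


(1) = -0.53
(2) = -0.31
(3) = -15.40
(4) = -811.63
(5) = -0.59
(6) = -0.59
(7) = -0.62
(8) = -0.71
(9) = -0.54
(10) = 0.34
(11) = -0.55
(12) = 0.40
(13) = 0.46
(14) = -0.61
(15) = -0.67
(16) = 0.93
(17) = 0.39
(18) = -0.28
(19) = 0.34
(20) = -0.12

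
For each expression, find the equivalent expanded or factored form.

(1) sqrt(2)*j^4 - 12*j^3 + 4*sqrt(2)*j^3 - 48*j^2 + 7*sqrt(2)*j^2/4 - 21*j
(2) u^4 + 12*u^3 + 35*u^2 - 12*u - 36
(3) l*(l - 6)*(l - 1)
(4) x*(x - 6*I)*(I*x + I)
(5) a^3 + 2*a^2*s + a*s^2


(1) = j*(j + 7/2)*(j - 6*sqrt(2))*(sqrt(2)*j + sqrt(2)/2)
(2) = (u - 1)*(u + 1)*(u + 6)^2
(3) = l^3 - 7*l^2 + 6*l
(4) = I*x^3 + 6*x^2 + I*x^2 + 6*x
(5) = a*(a + s)^2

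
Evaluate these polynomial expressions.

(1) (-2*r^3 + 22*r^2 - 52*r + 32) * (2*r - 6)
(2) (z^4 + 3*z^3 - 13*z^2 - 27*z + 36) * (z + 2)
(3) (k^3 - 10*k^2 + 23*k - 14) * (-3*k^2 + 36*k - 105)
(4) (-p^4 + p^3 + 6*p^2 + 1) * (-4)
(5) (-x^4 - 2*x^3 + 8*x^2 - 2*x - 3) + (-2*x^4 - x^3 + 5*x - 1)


(1) = -4*r^4 + 56*r^3 - 236*r^2 + 376*r - 192
(2) = z^5 + 5*z^4 - 7*z^3 - 53*z^2 - 18*z + 72
(3) = -3*k^5 + 66*k^4 - 534*k^3 + 1920*k^2 - 2919*k + 1470
(4) = 4*p^4 - 4*p^3 - 24*p^2 - 4
(5) = -3*x^4 - 3*x^3 + 8*x^2 + 3*x - 4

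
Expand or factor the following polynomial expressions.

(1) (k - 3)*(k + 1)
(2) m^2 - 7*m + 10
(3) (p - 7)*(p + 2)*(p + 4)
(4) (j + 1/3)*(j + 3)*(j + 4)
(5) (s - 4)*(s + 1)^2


(1) = k^2 - 2*k - 3
(2) = (m - 5)*(m - 2)
(3) = p^3 - p^2 - 34*p - 56
(4) = j^3 + 22*j^2/3 + 43*j/3 + 4
(5) = s^3 - 2*s^2 - 7*s - 4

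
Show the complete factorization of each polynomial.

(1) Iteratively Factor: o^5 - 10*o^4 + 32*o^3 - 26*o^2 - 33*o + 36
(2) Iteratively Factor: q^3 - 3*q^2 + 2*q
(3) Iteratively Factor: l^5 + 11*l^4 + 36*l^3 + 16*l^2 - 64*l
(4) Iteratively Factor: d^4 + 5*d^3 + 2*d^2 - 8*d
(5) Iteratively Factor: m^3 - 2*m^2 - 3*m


(1) = (o + 1)*(o^4 - 11*o^3 + 43*o^2 - 69*o + 36) = (o - 3)*(o + 1)*(o^3 - 8*o^2 + 19*o - 12) = (o - 3)^2*(o + 1)*(o^2 - 5*o + 4) = (o - 4)*(o - 3)^2*(o + 1)*(o - 1)
(2) = (q - 2)*(q^2 - q) = (q - 2)*(q - 1)*(q)
(3) = (l)*(l^4 + 11*l^3 + 36*l^2 + 16*l - 64) = l*(l + 4)*(l^3 + 7*l^2 + 8*l - 16) = l*(l + 4)^2*(l^2 + 3*l - 4) = l*(l - 1)*(l + 4)^2*(l + 4)
(4) = (d - 1)*(d^3 + 6*d^2 + 8*d) = (d - 1)*(d + 4)*(d^2 + 2*d) = d*(d - 1)*(d + 4)*(d + 2)
(5) = (m + 1)*(m^2 - 3*m) = m*(m + 1)*(m - 3)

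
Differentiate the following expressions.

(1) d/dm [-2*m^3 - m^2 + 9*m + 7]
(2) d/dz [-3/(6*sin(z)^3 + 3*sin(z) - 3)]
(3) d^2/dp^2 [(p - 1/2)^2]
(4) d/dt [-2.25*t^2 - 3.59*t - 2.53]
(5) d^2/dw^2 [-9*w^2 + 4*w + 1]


(1) = -6*m^2 - 2*m + 9
(2) = (6*sin(z)^2 + 1)*cos(z)/(2*sin(z)^3 + sin(z) - 1)^2
(3) = 2
(4) = -4.5*t - 3.59
(5) = -18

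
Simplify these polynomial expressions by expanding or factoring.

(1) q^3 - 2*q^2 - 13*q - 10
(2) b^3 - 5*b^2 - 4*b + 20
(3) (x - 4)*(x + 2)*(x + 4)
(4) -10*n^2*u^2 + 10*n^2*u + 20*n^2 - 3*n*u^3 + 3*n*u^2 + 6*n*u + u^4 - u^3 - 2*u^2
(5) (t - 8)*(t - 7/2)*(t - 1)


(1) = (q - 5)*(q + 1)*(q + 2)
(2) = (b - 5)*(b - 2)*(b + 2)
(3) = x^3 + 2*x^2 - 16*x - 32
(4) = (-5*n + u)*(2*n + u)*(u - 2)*(u + 1)
(5) = t^3 - 25*t^2/2 + 79*t/2 - 28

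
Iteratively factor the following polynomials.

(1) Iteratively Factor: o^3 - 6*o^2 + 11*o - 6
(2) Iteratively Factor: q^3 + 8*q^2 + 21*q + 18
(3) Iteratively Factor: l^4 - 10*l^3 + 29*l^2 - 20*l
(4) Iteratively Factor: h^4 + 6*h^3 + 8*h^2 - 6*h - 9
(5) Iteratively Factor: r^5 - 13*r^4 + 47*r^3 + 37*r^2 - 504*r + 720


(1) = (o - 1)*(o^2 - 5*o + 6) = (o - 2)*(o - 1)*(o - 3)
(2) = (q + 3)*(q^2 + 5*q + 6) = (q + 3)^2*(q + 2)
(3) = (l)*(l^3 - 10*l^2 + 29*l - 20) = l*(l - 4)*(l^2 - 6*l + 5) = l*(l - 4)*(l - 1)*(l - 5)
(4) = (h + 1)*(h^3 + 5*h^2 + 3*h - 9) = (h + 1)*(h + 3)*(h^2 + 2*h - 3) = (h + 1)*(h + 3)^2*(h - 1)
(5) = (r - 4)*(r^4 - 9*r^3 + 11*r^2 + 81*r - 180) = (r - 4)^2*(r^3 - 5*r^2 - 9*r + 45) = (r - 4)^2*(r - 3)*(r^2 - 2*r - 15) = (r - 4)^2*(r - 3)*(r + 3)*(r - 5)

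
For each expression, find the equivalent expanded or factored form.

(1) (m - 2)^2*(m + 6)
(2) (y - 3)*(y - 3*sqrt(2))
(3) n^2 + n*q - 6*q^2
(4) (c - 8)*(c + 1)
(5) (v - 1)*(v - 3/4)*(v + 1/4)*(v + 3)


(1) = m^3 + 2*m^2 - 20*m + 24
(2) = y^2 - 3*sqrt(2)*y - 3*y + 9*sqrt(2)
(3) = (n - 2*q)*(n + 3*q)
(4) = c^2 - 7*c - 8
(5) = v^4 + 3*v^3/2 - 67*v^2/16 + 9*v/8 + 9/16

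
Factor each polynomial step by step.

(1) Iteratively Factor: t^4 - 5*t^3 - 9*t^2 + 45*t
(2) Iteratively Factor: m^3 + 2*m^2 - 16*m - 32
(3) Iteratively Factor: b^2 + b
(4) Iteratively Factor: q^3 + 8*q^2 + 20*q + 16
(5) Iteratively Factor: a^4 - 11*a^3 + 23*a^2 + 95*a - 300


(1) = (t + 3)*(t^3 - 8*t^2 + 15*t) = (t - 3)*(t + 3)*(t^2 - 5*t) = t*(t - 3)*(t + 3)*(t - 5)
(2) = (m + 4)*(m^2 - 2*m - 8) = (m - 4)*(m + 4)*(m + 2)
(3) = (b)*(b + 1)
(4) = (q + 2)*(q^2 + 6*q + 8) = (q + 2)*(q + 4)*(q + 2)
(5) = (a - 4)*(a^3 - 7*a^2 - 5*a + 75) = (a - 4)*(a + 3)*(a^2 - 10*a + 25) = (a - 5)*(a - 4)*(a + 3)*(a - 5)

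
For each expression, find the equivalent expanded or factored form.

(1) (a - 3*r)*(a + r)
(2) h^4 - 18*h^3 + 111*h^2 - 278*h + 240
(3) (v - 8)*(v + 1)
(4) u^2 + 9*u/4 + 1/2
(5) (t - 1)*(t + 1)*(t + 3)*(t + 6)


(1) = a^2 - 2*a*r - 3*r^2
(2) = (h - 8)*(h - 5)*(h - 3)*(h - 2)
(3) = v^2 - 7*v - 8
(4) = (u + 1/4)*(u + 2)
(5) = t^4 + 9*t^3 + 17*t^2 - 9*t - 18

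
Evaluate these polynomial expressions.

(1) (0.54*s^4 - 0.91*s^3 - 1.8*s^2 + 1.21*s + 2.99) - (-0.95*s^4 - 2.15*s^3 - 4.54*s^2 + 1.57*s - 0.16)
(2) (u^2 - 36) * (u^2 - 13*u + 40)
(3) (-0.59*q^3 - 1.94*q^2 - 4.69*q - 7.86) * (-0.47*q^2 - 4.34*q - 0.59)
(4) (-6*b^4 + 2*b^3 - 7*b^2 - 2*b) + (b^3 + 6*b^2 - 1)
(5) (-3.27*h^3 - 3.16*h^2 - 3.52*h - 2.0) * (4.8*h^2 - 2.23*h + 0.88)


(1) = 1.49*s^4 + 1.24*s^3 + 2.74*s^2 - 0.36*s + 3.15
(2) = u^4 - 13*u^3 + 4*u^2 + 468*u - 1440
(3) = 0.2773*q^5 + 3.4724*q^4 + 10.972*q^3 + 25.1934*q^2 + 36.8795*q + 4.6374
(4) = -6*b^4 + 3*b^3 - b^2 - 2*b - 1
(5) = -15.696*h^5 - 7.8759*h^4 - 12.7268*h^3 - 4.5312*h^2 + 1.3624*h - 1.76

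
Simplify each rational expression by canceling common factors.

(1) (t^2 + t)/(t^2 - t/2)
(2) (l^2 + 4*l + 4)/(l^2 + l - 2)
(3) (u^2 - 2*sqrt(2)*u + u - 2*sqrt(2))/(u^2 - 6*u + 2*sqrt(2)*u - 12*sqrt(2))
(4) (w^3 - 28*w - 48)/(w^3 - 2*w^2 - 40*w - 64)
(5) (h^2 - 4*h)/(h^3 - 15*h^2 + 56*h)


(1) = (2*t + 2)/(2*t - 1)
(2) = (l + 2)/(l - 1)
(3) = (u^2 + u*(1 - 2*sqrt(2)) - 2*sqrt(2))/(u^2 + u*(-6 + 2*sqrt(2)) - 12*sqrt(2))
(4) = (w - 6)/(w - 8)
(5) = (h - 4)/(h^2 - 15*h + 56)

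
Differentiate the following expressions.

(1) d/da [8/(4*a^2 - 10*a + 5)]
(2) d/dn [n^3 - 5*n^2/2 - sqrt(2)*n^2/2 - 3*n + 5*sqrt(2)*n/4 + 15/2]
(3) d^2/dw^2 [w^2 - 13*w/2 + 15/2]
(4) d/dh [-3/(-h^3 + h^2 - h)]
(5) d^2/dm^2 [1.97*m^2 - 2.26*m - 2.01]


(1) = 16*(5 - 4*a)/(4*a^2 - 10*a + 5)^2
(2) = 3*n^2 - 5*n - sqrt(2)*n - 3 + 5*sqrt(2)/4
(3) = 2
(4) = 3*(-3*h^2 + 2*h - 1)/(h^2*(h^2 - h + 1)^2)
(5) = 3.94000000000000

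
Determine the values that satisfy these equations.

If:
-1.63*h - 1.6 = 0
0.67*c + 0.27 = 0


Then:
c = -0.40
h = -0.98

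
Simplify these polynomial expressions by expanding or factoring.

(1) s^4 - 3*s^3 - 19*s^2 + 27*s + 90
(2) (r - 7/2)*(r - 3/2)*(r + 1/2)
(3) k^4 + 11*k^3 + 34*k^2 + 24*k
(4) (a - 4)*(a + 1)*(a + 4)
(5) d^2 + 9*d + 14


(1) = (s - 5)*(s - 3)*(s + 2)*(s + 3)
(2) = r^3 - 9*r^2/2 + 11*r/4 + 21/8
(3) = k*(k + 1)*(k + 4)*(k + 6)
(4) = a^3 + a^2 - 16*a - 16
(5) = (d + 2)*(d + 7)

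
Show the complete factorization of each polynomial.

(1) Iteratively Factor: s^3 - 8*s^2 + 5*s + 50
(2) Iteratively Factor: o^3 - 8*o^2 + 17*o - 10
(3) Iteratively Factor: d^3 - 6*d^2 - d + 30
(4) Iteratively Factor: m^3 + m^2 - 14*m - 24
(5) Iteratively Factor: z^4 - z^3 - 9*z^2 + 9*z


(1) = (s - 5)*(s^2 - 3*s - 10) = (s - 5)^2*(s + 2)
(2) = (o - 1)*(o^2 - 7*o + 10) = (o - 2)*(o - 1)*(o - 5)
(3) = (d - 3)*(d^2 - 3*d - 10) = (d - 5)*(d - 3)*(d + 2)
(4) = (m + 3)*(m^2 - 2*m - 8) = (m + 2)*(m + 3)*(m - 4)
(5) = (z - 1)*(z^3 - 9*z) = (z - 3)*(z - 1)*(z^2 + 3*z) = z*(z - 3)*(z - 1)*(z + 3)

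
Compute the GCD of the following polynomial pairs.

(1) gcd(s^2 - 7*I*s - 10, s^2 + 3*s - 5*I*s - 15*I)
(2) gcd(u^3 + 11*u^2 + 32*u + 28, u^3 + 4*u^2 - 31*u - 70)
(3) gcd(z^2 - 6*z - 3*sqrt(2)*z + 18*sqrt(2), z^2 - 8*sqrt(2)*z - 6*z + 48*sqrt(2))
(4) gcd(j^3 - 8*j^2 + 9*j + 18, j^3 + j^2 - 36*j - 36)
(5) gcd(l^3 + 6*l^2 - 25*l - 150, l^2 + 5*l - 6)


(1) = gcd((s - 5*I)*(s - 2*I), (s + 3)*(s - 5*I)) = s - 5*I
(2) = u^2 + 9*u + 14
(3) = gcd((z - 6)*(z - 3*sqrt(2)), (z - 6)*(z - 8*sqrt(2))) = z - 6
(4) = j^2 - 5*j - 6
(5) = gcd((l - 5)*(l + 5)*(l + 6), (l - 1)*(l + 6)) = l + 6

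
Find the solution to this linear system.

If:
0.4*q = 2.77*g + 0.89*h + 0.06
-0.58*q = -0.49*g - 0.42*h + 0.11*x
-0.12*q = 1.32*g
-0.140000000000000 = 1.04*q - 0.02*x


Then:
g = 0.01
h = -0.16
q = -0.13
x = 0.12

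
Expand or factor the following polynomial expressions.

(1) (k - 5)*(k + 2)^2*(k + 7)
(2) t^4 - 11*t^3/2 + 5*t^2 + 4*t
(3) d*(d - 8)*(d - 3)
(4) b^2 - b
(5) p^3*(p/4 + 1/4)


(1) = k^4 + 6*k^3 - 23*k^2 - 132*k - 140
(2) = t*(t - 4)*(t - 2)*(t + 1/2)
(3) = d^3 - 11*d^2 + 24*d
(4) = b*(b - 1)
(5) = p^4/4 + p^3/4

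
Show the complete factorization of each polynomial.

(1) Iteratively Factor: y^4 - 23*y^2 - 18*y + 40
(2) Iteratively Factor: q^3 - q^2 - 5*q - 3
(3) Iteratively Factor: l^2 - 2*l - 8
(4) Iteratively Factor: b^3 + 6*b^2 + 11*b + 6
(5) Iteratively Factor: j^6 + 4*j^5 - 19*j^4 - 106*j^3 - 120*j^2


(1) = (y + 4)*(y^3 - 4*y^2 - 7*y + 10) = (y + 2)*(y + 4)*(y^2 - 6*y + 5) = (y - 5)*(y + 2)*(y + 4)*(y - 1)
(2) = (q + 1)*(q^2 - 2*q - 3) = (q + 1)^2*(q - 3)
(3) = (l + 2)*(l - 4)
(4) = (b + 2)*(b^2 + 4*b + 3) = (b + 1)*(b + 2)*(b + 3)
(5) = (j)*(j^5 + 4*j^4 - 19*j^3 - 106*j^2 - 120*j) = j^2*(j^4 + 4*j^3 - 19*j^2 - 106*j - 120) = j^2*(j - 5)*(j^3 + 9*j^2 + 26*j + 24) = j^2*(j - 5)*(j + 4)*(j^2 + 5*j + 6) = j^2*(j - 5)*(j + 2)*(j + 4)*(j + 3)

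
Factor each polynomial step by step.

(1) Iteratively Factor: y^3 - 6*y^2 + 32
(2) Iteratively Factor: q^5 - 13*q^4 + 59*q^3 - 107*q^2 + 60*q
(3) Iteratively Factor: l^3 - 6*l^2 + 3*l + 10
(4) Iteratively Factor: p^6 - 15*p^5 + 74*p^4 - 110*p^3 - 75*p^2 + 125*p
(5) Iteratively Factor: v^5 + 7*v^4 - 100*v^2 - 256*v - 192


(1) = (y + 2)*(y^2 - 8*y + 16) = (y - 4)*(y + 2)*(y - 4)
(2) = (q - 4)*(q^4 - 9*q^3 + 23*q^2 - 15*q) = q*(q - 4)*(q^3 - 9*q^2 + 23*q - 15) = q*(q - 4)*(q - 3)*(q^2 - 6*q + 5) = q*(q - 4)*(q - 3)*(q - 1)*(q - 5)
(3) = (l - 2)*(l^2 - 4*l - 5) = (l - 5)*(l - 2)*(l + 1)
(4) = (p - 5)*(p^5 - 10*p^4 + 24*p^3 + 10*p^2 - 25*p) = (p - 5)*(p - 1)*(p^4 - 9*p^3 + 15*p^2 + 25*p) = p*(p - 5)*(p - 1)*(p^3 - 9*p^2 + 15*p + 25) = p*(p - 5)*(p - 1)*(p + 1)*(p^2 - 10*p + 25) = p*(p - 5)^2*(p - 1)*(p + 1)*(p - 5)
(5) = (v + 2)*(v^4 + 5*v^3 - 10*v^2 - 80*v - 96) = (v + 2)*(v + 4)*(v^3 + v^2 - 14*v - 24) = (v + 2)*(v + 3)*(v + 4)*(v^2 - 2*v - 8) = (v - 4)*(v + 2)*(v + 3)*(v + 4)*(v + 2)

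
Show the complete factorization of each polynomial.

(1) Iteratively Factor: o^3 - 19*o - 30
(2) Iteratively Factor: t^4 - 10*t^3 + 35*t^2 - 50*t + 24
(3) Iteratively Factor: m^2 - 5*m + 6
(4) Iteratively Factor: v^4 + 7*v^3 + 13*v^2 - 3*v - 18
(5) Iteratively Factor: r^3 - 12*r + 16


(1) = (o + 3)*(o^2 - 3*o - 10) = (o + 2)*(o + 3)*(o - 5)
(2) = (t - 3)*(t^3 - 7*t^2 + 14*t - 8) = (t - 4)*(t - 3)*(t^2 - 3*t + 2) = (t - 4)*(t - 3)*(t - 1)*(t - 2)
(3) = (m - 2)*(m - 3)
(4) = (v + 3)*(v^3 + 4*v^2 + v - 6) = (v + 2)*(v + 3)*(v^2 + 2*v - 3) = (v - 1)*(v + 2)*(v + 3)*(v + 3)
(5) = (r - 2)*(r^2 + 2*r - 8) = (r - 2)^2*(r + 4)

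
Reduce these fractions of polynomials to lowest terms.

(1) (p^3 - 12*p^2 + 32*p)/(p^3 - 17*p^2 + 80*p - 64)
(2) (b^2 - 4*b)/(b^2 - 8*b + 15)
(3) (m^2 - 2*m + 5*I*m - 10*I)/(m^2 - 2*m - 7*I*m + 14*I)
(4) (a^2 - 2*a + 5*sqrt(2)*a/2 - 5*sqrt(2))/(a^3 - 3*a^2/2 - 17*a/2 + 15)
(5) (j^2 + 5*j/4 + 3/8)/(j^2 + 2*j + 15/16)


(1) = (p^2 - 4*p)/(p^2 - 9*p + 8)
(2) = (b^2 - 4*b)/(b^2 - 8*b + 15)
(3) = (m + 5*I)/(m - 7*I)
(4) = (4*a + 10*sqrt(2))/(4*a^2 + 2*a - 30)
(5) = (4*j + 2)/(4*j + 5)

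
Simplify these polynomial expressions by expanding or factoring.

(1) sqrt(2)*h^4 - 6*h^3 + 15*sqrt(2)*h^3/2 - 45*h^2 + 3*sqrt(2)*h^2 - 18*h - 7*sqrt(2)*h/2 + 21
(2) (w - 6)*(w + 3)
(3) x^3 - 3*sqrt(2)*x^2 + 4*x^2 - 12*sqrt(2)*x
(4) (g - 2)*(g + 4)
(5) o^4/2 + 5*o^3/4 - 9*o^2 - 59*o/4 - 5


(1) = (h - 1/2)*(h + 7)*(h - 3*sqrt(2))*(sqrt(2)*h + sqrt(2))
(2) = w^2 - 3*w - 18
(3) = x*(x + 4)*(x - 3*sqrt(2))
(4) = g^2 + 2*g - 8
(5) = (o/2 + 1/4)*(o - 4)*(o + 1)*(o + 5)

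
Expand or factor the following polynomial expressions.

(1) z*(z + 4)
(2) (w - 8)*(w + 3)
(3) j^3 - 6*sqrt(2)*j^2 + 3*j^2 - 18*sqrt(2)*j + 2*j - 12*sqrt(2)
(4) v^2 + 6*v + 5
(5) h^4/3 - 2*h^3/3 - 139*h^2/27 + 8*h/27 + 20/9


(1) = z^2 + 4*z
(2) = w^2 - 5*w - 24
(3) = (j + 1)*(j + 2)*(j - 6*sqrt(2))
(4) = (v + 1)*(v + 5)
(5) = (h/3 + 1)*(h - 5)*(h - 2/3)*(h + 2/3)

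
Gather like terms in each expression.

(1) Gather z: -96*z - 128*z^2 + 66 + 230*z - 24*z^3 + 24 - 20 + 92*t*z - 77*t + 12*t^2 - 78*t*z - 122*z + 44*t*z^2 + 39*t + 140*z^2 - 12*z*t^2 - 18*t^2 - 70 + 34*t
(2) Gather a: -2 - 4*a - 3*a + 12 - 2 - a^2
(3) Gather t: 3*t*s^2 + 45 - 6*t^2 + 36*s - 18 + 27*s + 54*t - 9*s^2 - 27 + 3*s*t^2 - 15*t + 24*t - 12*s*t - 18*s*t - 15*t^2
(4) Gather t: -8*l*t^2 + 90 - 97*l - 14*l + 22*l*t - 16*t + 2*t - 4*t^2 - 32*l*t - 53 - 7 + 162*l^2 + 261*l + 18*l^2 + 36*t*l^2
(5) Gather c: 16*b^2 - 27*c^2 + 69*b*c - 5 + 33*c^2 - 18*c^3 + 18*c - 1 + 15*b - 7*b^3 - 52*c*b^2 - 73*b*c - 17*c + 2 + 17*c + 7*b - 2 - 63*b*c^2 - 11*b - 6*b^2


(1) = -6*t^2 - 4*t - 24*z^3 + z^2*(44*t + 12) + z*(-12*t^2 + 14*t + 12)
(2) = -a^2 - 7*a + 8
(3) = -9*s^2 + 63*s + t^2*(3*s - 21) + t*(3*s^2 - 30*s + 63)
(4) = 180*l^2 + 150*l + t^2*(-8*l - 4) + t*(36*l^2 - 10*l - 14) + 30
(5) = -7*b^3 + 10*b^2 + 11*b - 18*c^3 + c^2*(6 - 63*b) + c*(-52*b^2 - 4*b + 18) - 6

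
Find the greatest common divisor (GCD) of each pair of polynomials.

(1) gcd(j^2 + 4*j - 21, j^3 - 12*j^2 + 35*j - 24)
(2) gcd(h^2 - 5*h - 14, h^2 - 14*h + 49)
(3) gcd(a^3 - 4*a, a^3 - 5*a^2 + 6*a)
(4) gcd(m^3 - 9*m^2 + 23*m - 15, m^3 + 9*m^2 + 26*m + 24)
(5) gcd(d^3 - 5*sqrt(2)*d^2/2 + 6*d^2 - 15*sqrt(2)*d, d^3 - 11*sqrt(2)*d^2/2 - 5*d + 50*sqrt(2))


(1) = j - 3
(2) = gcd((h - 7)*(h + 2), (h - 7)^2) = h - 7
(3) = a^2 - 2*a
(4) = gcd((m - 5)*(m - 3)*(m - 1), (m + 2)*(m + 3)*(m + 4)) = 1
(5) = d - 5*sqrt(2)/2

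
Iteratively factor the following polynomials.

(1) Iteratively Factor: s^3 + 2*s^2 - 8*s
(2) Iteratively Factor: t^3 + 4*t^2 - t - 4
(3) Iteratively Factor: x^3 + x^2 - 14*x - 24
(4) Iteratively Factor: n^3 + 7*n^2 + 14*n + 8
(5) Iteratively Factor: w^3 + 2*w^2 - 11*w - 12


(1) = (s - 2)*(s^2 + 4*s) = s*(s - 2)*(s + 4)
(2) = (t - 1)*(t^2 + 5*t + 4) = (t - 1)*(t + 4)*(t + 1)
(3) = (x + 3)*(x^2 - 2*x - 8) = (x - 4)*(x + 3)*(x + 2)
(4) = (n + 2)*(n^2 + 5*n + 4) = (n + 2)*(n + 4)*(n + 1)
(5) = (w + 4)*(w^2 - 2*w - 3) = (w + 1)*(w + 4)*(w - 3)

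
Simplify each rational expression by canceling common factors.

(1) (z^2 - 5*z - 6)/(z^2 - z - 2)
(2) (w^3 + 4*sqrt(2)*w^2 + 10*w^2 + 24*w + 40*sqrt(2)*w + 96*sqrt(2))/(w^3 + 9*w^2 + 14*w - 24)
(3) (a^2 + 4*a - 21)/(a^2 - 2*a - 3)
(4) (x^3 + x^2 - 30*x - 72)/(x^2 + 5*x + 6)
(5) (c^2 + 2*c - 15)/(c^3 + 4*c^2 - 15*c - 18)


(1) = (z - 6)/(z - 2)
(2) = (w + 4*sqrt(2))/(w - 1)
(3) = (a + 7)/(a + 1)
(4) = (x^2 - 2*x - 24)/(x + 2)
(5) = (c + 5)/(c^2 + 7*c + 6)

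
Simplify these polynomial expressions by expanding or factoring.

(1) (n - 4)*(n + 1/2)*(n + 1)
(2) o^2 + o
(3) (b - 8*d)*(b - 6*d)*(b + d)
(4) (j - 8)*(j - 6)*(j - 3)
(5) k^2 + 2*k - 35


(1) = n^3 - 5*n^2/2 - 11*n/2 - 2
(2) = o*(o + 1)
(3) = b^3 - 13*b^2*d + 34*b*d^2 + 48*d^3
(4) = j^3 - 17*j^2 + 90*j - 144
(5) = (k - 5)*(k + 7)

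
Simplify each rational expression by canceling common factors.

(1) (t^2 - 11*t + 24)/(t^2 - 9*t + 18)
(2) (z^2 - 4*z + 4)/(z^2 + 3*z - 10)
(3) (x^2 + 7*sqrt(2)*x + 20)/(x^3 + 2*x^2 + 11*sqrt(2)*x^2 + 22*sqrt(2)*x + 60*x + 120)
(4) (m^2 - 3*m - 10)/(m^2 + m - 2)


(1) = (t - 8)/(t - 6)
(2) = (z - 2)/(z + 5)
(3) = (x + 2*sqrt(2))/(x^2 + x*(2 + 6*sqrt(2)) + 12*sqrt(2))
(4) = (m - 5)/(m - 1)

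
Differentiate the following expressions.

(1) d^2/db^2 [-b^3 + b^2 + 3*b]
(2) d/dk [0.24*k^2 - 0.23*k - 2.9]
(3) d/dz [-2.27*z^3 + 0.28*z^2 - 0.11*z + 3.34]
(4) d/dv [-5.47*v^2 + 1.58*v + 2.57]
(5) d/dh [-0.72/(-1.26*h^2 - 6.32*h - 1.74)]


(1) = 2 - 6*b
(2) = 0.48*k - 0.23
(3) = -6.81*z^2 + 0.56*z - 0.11
(4) = 1.58 - 10.94*v
(5) = (-1.8144*h - 4.5504)/(1.26*h^2 + 6.32*h + 1.74)^2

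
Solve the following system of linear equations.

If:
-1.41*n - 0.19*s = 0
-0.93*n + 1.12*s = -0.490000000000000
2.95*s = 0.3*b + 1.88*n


Then:
b = -4.20
n = 0.05
s = -0.39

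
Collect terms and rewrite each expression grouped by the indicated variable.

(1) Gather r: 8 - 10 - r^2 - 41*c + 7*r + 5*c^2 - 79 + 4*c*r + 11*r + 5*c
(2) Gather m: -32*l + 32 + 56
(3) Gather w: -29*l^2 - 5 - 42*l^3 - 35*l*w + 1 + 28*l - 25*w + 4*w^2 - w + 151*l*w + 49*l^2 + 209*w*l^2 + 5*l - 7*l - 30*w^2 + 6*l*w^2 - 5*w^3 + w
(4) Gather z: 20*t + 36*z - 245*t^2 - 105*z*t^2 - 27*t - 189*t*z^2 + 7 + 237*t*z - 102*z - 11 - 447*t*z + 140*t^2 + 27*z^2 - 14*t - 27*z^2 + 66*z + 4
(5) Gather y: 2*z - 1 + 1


(1) = 5*c^2 - 36*c - r^2 + r*(4*c + 18) - 81
(2) = 88 - 32*l
(3) = -42*l^3 + 20*l^2 + 26*l - 5*w^3 + w^2*(6*l - 26) + w*(209*l^2 + 116*l - 25) - 4
(4) = -105*t^2 - 189*t*z^2 - 21*t + z*(-105*t^2 - 210*t)
(5) = 2*z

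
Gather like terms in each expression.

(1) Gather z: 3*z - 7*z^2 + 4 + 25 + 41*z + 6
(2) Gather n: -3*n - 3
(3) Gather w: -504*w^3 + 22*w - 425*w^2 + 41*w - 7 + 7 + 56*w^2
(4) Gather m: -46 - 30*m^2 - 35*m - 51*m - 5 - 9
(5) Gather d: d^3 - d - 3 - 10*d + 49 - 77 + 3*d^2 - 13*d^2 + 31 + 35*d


(1) = -7*z^2 + 44*z + 35
(2) = -3*n - 3
(3) = -504*w^3 - 369*w^2 + 63*w
(4) = -30*m^2 - 86*m - 60
(5) = d^3 - 10*d^2 + 24*d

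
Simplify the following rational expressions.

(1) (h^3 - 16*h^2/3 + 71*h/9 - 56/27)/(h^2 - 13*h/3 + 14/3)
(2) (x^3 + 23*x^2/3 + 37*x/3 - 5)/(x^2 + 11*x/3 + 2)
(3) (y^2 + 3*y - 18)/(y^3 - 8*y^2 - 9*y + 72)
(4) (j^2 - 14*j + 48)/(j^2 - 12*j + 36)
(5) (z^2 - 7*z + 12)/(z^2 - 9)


(1) = (9*h^2 - 27*h + 8)/(9*h - 18)
(2) = (3*x^2 + 14*x - 5)/(3*x + 2)
(3) = (y + 6)/(y^2 - 5*y - 24)
(4) = (j - 8)/(j - 6)
(5) = (z - 4)/(z + 3)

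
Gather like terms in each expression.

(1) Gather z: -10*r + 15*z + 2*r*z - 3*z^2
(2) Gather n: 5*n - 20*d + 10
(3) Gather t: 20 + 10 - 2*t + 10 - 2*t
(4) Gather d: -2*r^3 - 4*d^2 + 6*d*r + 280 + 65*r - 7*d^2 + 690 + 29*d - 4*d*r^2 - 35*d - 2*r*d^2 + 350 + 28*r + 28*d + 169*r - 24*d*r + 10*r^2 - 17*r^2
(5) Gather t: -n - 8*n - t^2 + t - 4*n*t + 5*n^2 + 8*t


(1) = -10*r - 3*z^2 + z*(2*r + 15)
(2) = -20*d + 5*n + 10
(3) = 40 - 4*t
(4) = d^2*(-2*r - 11) + d*(-4*r^2 - 18*r + 22) - 2*r^3 - 7*r^2 + 262*r + 1320
(5) = 5*n^2 - 9*n - t^2 + t*(9 - 4*n)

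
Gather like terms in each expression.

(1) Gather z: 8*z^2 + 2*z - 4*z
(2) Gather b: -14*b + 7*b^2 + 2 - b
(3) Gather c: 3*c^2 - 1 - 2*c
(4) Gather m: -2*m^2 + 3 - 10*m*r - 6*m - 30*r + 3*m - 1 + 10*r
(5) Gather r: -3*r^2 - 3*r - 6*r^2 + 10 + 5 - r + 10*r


(1) = 8*z^2 - 2*z
(2) = 7*b^2 - 15*b + 2
(3) = 3*c^2 - 2*c - 1
(4) = -2*m^2 + m*(-10*r - 3) - 20*r + 2
(5) = -9*r^2 + 6*r + 15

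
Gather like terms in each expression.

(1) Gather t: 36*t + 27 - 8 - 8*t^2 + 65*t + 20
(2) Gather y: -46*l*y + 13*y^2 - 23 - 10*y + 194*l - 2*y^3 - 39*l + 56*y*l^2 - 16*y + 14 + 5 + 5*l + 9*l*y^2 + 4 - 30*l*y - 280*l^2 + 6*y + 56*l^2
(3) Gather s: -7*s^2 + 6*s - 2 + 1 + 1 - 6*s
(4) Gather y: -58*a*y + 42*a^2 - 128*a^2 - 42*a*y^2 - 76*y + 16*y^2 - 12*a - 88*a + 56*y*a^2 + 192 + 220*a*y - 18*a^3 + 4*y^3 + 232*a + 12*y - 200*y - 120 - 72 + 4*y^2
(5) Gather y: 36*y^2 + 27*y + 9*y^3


(1) = -8*t^2 + 101*t + 39
(2) = -224*l^2 + 160*l - 2*y^3 + y^2*(9*l + 13) + y*(56*l^2 - 76*l - 20)
(3) = -7*s^2
(4) = -18*a^3 - 86*a^2 + 132*a + 4*y^3 + y^2*(20 - 42*a) + y*(56*a^2 + 162*a - 264)
(5) = 9*y^3 + 36*y^2 + 27*y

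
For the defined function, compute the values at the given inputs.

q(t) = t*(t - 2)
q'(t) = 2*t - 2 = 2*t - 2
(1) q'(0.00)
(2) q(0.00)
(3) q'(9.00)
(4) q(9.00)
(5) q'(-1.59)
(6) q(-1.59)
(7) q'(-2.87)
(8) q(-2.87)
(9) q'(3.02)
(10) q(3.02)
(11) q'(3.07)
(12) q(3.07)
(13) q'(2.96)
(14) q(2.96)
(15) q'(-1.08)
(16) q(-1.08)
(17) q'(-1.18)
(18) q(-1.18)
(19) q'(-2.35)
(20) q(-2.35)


(1) = -2.00
(2) = 0.00
(3) = 16.00
(4) = 63.00
(5) = -5.18
(6) = 5.71
(7) = -7.74
(8) = 13.98
(9) = 4.04
(10) = 3.08
(11) = 4.14
(12) = 3.28
(13) = 3.92
(14) = 2.84
(15) = -4.16
(16) = 3.33
(17) = -4.36
(18) = 3.75
(19) = -6.70
(20) = 10.22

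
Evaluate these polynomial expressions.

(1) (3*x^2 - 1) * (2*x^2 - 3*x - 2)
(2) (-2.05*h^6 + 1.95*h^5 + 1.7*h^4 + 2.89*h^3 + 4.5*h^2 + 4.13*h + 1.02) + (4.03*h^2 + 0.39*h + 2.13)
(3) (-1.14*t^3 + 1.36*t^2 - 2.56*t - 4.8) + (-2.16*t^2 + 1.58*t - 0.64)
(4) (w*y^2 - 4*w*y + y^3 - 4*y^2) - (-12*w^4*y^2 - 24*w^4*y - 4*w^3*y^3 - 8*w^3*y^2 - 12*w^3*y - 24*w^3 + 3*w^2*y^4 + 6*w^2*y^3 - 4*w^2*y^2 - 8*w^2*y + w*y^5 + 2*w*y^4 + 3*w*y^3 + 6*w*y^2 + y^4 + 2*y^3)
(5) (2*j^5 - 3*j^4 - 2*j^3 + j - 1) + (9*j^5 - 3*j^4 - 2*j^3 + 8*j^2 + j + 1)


(1) = 6*x^4 - 9*x^3 - 8*x^2 + 3*x + 2
(2) = -2.05*h^6 + 1.95*h^5 + 1.7*h^4 + 2.89*h^3 + 8.53*h^2 + 4.52*h + 3.15
(3) = -1.14*t^3 - 0.8*t^2 - 0.98*t - 5.44
(4) = 12*w^4*y^2 + 24*w^4*y + 4*w^3*y^3 + 8*w^3*y^2 + 12*w^3*y + 24*w^3 - 3*w^2*y^4 - 6*w^2*y^3 + 4*w^2*y^2 + 8*w^2*y - w*y^5 - 2*w*y^4 - 3*w*y^3 - 5*w*y^2 - 4*w*y - y^4 - y^3 - 4*y^2
(5) = 11*j^5 - 6*j^4 - 4*j^3 + 8*j^2 + 2*j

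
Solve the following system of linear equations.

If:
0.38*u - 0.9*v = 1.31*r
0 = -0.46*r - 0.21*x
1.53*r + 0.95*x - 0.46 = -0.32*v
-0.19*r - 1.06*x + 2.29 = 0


Then:
r = -1.07
u = -4.68
v = -0.41
x = 2.35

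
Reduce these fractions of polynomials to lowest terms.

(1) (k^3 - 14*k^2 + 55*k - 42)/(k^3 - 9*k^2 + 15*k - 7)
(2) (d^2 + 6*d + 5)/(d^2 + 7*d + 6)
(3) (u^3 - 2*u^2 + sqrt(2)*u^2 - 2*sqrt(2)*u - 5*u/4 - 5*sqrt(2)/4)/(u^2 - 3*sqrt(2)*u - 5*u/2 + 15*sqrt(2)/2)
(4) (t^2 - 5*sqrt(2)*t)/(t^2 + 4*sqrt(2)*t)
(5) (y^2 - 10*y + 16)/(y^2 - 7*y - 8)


(1) = (k - 6)/(k - 1)
(2) = (d + 5)/(d + 6)
(3) = (8*u^2 + u*(4 + 8*sqrt(2)) + 4*sqrt(2))/(8*u - 24*sqrt(2))
(4) = (t - 5*sqrt(2))/(t + 4*sqrt(2))
(5) = (y - 2)/(y + 1)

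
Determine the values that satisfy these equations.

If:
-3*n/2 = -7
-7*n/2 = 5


Then:
No Solution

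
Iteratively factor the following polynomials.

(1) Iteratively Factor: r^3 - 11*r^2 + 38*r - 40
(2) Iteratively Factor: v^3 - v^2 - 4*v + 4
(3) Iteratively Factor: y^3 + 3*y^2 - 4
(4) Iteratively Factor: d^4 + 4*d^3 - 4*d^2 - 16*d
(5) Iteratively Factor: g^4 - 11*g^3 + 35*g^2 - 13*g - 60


(1) = (r - 2)*(r^2 - 9*r + 20) = (r - 5)*(r - 2)*(r - 4)
(2) = (v + 2)*(v^2 - 3*v + 2) = (v - 1)*(v + 2)*(v - 2)
(3) = (y + 2)*(y^2 + y - 2) = (y + 2)^2*(y - 1)
(4) = (d - 2)*(d^3 + 6*d^2 + 8*d) = (d - 2)*(d + 2)*(d^2 + 4*d) = d*(d - 2)*(d + 2)*(d + 4)
(5) = (g - 5)*(g^3 - 6*g^2 + 5*g + 12) = (g - 5)*(g - 3)*(g^2 - 3*g - 4) = (g - 5)*(g - 3)*(g + 1)*(g - 4)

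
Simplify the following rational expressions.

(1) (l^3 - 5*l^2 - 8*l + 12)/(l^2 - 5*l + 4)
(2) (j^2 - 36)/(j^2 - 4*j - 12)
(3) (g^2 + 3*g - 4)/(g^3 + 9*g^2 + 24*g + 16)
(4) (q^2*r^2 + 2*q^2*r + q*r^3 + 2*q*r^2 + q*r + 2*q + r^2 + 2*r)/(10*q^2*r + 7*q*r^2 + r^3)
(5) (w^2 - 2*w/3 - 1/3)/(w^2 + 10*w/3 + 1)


(1) = (l^2 - 4*l - 12)/(l - 4)
(2) = (j + 6)/(j + 2)
(3) = (g - 1)/(g^2 + 5*g + 4)
(4) = (q^2*r^2 + 2*q^2*r + q*r^3 + 2*q*r^2 + q*r + 2*q + r^2 + 2*r)/(10*q^2*r + 7*q*r^2 + r^3)
(5) = (w - 1)/(w + 3)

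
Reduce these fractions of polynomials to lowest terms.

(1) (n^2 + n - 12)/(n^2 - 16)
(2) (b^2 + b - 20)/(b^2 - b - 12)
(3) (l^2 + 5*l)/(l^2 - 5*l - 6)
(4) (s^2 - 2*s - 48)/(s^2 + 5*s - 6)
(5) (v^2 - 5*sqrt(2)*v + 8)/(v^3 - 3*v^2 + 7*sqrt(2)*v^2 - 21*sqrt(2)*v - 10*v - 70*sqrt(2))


(1) = (n - 3)/(n - 4)
(2) = (b + 5)/(b + 3)
(3) = (l^2 + 5*l)/(l^2 - 5*l - 6)
(4) = (s - 8)/(s - 1)
(5) = (v^2 - 5*sqrt(2)*v + 8)/(v^3 + v^2*(-3 + 7*sqrt(2)) + v*(-21*sqrt(2) - 10) - 70*sqrt(2))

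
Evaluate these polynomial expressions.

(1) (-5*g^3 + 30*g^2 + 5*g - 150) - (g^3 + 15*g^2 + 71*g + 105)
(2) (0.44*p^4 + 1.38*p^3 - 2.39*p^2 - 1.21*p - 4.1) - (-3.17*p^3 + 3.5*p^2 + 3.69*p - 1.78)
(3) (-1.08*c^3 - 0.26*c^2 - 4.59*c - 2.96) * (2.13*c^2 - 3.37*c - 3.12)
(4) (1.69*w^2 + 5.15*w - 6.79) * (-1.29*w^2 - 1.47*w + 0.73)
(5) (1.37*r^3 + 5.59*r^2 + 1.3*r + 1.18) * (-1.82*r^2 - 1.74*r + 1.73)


(1) = -6*g^3 + 15*g^2 - 66*g - 255
(2) = 0.44*p^4 + 4.55*p^3 - 5.89*p^2 - 4.9*p - 2.32
(3) = -2.3004*c^5 + 3.0858*c^4 - 5.5309*c^3 + 9.9747*c^2 + 24.296*c + 9.2352
(4) = -2.1801*w^4 - 9.1278*w^3 + 2.4223*w^2 + 13.7408*w - 4.9567
(5) = -2.4934*r^5 - 12.5576*r^4 - 9.7225*r^3 + 5.2611*r^2 + 0.1958*r + 2.0414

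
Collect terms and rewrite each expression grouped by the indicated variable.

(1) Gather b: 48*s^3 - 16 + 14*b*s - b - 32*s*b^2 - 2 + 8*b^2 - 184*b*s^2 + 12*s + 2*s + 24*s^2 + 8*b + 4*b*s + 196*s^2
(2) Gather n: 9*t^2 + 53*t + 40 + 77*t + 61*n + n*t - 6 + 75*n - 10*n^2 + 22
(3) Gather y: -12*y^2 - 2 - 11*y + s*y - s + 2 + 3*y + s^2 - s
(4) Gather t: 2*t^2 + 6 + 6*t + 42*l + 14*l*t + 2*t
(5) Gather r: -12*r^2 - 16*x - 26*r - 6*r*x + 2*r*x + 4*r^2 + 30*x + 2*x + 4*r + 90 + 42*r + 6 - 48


(1) = b^2*(8 - 32*s) + b*(-184*s^2 + 18*s + 7) + 48*s^3 + 220*s^2 + 14*s - 18
(2) = -10*n^2 + n*(t + 136) + 9*t^2 + 130*t + 56
(3) = s^2 - 2*s - 12*y^2 + y*(s - 8)
(4) = 42*l + 2*t^2 + t*(14*l + 8) + 6
(5) = -8*r^2 + r*(20 - 4*x) + 16*x + 48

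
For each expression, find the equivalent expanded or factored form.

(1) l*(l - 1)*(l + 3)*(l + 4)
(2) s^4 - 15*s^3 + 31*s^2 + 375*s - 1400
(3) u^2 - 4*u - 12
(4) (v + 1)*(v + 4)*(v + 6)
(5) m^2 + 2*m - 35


(1) = l^4 + 6*l^3 + 5*l^2 - 12*l
(2) = (s - 8)*(s - 7)*(s - 5)*(s + 5)
(3) = (u - 6)*(u + 2)
(4) = v^3 + 11*v^2 + 34*v + 24
(5) = (m - 5)*(m + 7)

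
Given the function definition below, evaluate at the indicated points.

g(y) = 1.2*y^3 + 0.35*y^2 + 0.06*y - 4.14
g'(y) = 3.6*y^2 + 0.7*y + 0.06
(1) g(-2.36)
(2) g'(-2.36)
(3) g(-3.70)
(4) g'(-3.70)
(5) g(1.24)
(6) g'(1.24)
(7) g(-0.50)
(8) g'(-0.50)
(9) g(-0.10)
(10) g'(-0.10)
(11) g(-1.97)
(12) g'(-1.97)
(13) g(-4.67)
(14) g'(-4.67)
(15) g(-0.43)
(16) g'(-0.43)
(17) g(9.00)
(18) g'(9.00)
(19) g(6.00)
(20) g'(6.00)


(1) = -18.11
(2) = 18.46
(3) = -60.35
(4) = 46.75
(5) = -1.24
(6) = 6.46
(7) = -4.23
(8) = 0.61
(9) = -4.14
(10) = 0.03
(11) = -12.07
(12) = 12.65
(13) = -119.00
(14) = 75.30
(15) = -4.20
(16) = 0.42
(17) = 899.55
(18) = 297.96
(19) = 268.02
(20) = 133.86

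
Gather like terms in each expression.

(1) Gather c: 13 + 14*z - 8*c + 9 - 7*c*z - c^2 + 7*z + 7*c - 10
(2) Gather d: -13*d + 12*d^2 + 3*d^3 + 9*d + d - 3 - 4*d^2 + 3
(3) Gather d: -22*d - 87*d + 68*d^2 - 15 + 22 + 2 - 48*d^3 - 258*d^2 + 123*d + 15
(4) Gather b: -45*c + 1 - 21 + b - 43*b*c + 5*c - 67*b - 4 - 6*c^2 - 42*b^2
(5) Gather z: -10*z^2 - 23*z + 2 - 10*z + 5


(1) = -c^2 + c*(-7*z - 1) + 21*z + 12
(2) = 3*d^3 + 8*d^2 - 3*d
(3) = -48*d^3 - 190*d^2 + 14*d + 24
(4) = -42*b^2 + b*(-43*c - 66) - 6*c^2 - 40*c - 24
(5) = -10*z^2 - 33*z + 7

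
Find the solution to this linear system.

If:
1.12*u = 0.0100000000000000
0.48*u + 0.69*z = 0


Then:
u = 0.01
z = -0.01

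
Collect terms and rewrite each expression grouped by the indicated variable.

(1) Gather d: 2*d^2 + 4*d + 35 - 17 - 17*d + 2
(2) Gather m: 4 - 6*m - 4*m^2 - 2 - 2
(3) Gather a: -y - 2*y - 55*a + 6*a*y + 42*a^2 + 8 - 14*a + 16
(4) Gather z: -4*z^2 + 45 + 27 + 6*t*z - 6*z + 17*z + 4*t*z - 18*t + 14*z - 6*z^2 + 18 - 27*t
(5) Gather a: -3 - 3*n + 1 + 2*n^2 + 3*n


(1) = 2*d^2 - 13*d + 20
(2) = -4*m^2 - 6*m
(3) = 42*a^2 + a*(6*y - 69) - 3*y + 24
(4) = -45*t - 10*z^2 + z*(10*t + 25) + 90
(5) = 2*n^2 - 2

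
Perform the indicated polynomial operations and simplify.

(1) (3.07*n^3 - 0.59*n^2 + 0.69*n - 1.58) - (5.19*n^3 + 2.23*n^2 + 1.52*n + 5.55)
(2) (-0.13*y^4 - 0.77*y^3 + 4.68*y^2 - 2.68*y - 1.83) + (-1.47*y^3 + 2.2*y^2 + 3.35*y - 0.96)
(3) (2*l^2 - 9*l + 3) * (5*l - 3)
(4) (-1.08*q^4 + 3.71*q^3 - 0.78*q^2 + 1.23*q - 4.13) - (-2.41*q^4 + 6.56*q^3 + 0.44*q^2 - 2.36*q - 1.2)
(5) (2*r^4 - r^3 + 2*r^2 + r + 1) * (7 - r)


(1) = -2.12*n^3 - 2.82*n^2 - 0.83*n - 7.13
(2) = -0.13*y^4 - 2.24*y^3 + 6.88*y^2 + 0.67*y - 2.79
(3) = 10*l^3 - 51*l^2 + 42*l - 9
(4) = 1.33*q^4 - 2.85*q^3 - 1.22*q^2 + 3.59*q - 2.93
(5) = -2*r^5 + 15*r^4 - 9*r^3 + 13*r^2 + 6*r + 7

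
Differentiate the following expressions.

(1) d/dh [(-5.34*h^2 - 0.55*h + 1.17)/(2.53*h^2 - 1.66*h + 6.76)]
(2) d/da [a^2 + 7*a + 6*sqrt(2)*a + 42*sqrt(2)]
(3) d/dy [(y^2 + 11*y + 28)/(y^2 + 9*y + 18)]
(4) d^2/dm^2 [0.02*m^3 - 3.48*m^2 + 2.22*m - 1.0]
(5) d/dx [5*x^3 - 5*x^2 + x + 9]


(1) = (10.2559*h^2 - 78.117*h - 1.7758)/(6.4009*h^4 - 8.3996*h^3 + 36.9612*h^2 - 22.4432*h + 45.6976)
(2) = 2*a + 7 + 6*sqrt(2)
(3) = 2*(-y^2 - 10*y - 27)/(y^4 + 18*y^3 + 117*y^2 + 324*y + 324)
(4) = 0.12*m - 6.96
(5) = 15*x^2 - 10*x + 1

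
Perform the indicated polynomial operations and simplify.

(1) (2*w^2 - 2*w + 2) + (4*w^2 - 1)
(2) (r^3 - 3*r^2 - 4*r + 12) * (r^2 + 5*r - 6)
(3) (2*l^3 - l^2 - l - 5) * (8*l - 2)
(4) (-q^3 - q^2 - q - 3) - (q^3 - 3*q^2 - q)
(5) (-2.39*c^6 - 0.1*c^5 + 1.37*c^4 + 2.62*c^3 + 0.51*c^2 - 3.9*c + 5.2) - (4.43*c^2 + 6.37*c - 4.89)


(1) = 6*w^2 - 2*w + 1
(2) = r^5 + 2*r^4 - 25*r^3 + 10*r^2 + 84*r - 72
(3) = 16*l^4 - 12*l^3 - 6*l^2 - 38*l + 10
(4) = -2*q^3 + 2*q^2 - 3
(5) = -2.39*c^6 - 0.1*c^5 + 1.37*c^4 + 2.62*c^3 - 3.92*c^2 - 10.27*c + 10.09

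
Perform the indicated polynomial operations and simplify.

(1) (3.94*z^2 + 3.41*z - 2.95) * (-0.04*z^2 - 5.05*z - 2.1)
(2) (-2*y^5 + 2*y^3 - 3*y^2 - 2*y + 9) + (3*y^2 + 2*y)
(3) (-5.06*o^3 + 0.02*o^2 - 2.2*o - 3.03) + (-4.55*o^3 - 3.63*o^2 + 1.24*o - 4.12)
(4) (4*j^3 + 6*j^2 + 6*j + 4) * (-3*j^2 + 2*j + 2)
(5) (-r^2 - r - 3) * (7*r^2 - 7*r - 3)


(1) = -0.1576*z^4 - 20.0334*z^3 - 25.3765*z^2 + 7.7365*z + 6.195
(2) = -2*y^5 + 2*y^3 + 9
(3) = -9.61*o^3 - 3.61*o^2 - 0.96*o - 7.15
(4) = -12*j^5 - 10*j^4 + 2*j^3 + 12*j^2 + 20*j + 8
(5) = -7*r^4 - 11*r^2 + 24*r + 9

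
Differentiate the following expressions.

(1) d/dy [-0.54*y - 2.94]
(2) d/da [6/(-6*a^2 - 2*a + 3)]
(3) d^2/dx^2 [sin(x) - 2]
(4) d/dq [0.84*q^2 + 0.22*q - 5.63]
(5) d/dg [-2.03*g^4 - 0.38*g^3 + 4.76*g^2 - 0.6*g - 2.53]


(1) = -0.540000000000000
(2) = 12*(6*a + 1)/(6*a^2 + 2*a - 3)^2
(3) = -sin(x)
(4) = 1.68*q + 0.22
(5) = -8.12*g^3 - 1.14*g^2 + 9.52*g - 0.6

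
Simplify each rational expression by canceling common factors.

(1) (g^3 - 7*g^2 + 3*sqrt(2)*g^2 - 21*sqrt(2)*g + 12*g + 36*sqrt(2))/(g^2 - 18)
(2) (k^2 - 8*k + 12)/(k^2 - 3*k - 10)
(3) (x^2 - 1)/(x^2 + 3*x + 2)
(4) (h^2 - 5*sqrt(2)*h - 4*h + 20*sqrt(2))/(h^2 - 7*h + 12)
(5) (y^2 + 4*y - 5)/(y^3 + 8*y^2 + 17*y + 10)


(1) = (g^2 - 7*g + 12)/(g - 3*sqrt(2))
(2) = (k^2 - 8*k + 12)/(k^2 - 3*k - 10)
(3) = (x - 1)/(x + 2)
(4) = (h - 5*sqrt(2))/(h - 3)
(5) = (y - 1)/(y^2 + 3*y + 2)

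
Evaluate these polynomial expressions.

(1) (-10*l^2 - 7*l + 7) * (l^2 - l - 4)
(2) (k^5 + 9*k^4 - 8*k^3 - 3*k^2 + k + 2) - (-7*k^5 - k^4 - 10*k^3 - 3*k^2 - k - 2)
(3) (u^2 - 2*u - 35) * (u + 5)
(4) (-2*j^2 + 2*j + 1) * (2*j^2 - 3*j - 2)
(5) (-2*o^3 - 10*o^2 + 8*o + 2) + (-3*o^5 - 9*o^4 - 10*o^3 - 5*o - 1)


(1) = -10*l^4 + 3*l^3 + 54*l^2 + 21*l - 28
(2) = 8*k^5 + 10*k^4 + 2*k^3 + 2*k + 4
(3) = u^3 + 3*u^2 - 45*u - 175
(4) = -4*j^4 + 10*j^3 - 7*j - 2
(5) = -3*o^5 - 9*o^4 - 12*o^3 - 10*o^2 + 3*o + 1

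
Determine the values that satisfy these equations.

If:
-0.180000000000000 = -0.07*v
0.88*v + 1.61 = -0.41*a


Then:
a = -9.45
v = 2.57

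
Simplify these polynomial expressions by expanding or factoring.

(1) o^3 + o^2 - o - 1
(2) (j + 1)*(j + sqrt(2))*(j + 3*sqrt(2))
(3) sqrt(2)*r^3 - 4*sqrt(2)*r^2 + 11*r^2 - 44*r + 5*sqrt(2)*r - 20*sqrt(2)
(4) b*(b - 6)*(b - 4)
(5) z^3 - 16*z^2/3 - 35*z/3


(1) = (o - 1)*(o + 1)^2
(2) = j^3 + j^2 + 4*sqrt(2)*j^2 + 4*sqrt(2)*j + 6*j + 6
(3) = (r - 4)*(r + 5*sqrt(2))*(sqrt(2)*r + 1)
(4) = b^3 - 10*b^2 + 24*b
(5) = z*(z - 7)*(z + 5/3)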